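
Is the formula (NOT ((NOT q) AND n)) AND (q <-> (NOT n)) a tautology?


Build the truth table over {n, q}:
n | q | φ
---------
F | F | F
T | F | F
F | T | T
T | T | F
Counterexample at row 1: with n=F, q=F, the formula is F.

No, it is not a tautology.


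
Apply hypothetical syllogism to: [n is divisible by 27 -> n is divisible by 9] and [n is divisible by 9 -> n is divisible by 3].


Hypothetical syllogism: from (P → Q) and (Q → R), infer (P → R).
Chain the two implications through the shared middle term 'n is divisible by 9'.

n is divisible by 27 -> n is divisible by 3


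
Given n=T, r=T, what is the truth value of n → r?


Implication is false only when antecedent is true and consequent is false.
Substitute: n=T, r=T.
T → T evaluates to T.

T


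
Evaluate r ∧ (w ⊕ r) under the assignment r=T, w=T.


Substitute r=T, w=T:
w ⊕ r = T ⊕ T = F
r ∧ (w ⊕ r) = T ∧ F = F

F


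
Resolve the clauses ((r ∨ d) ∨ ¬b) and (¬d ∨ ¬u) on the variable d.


The clauses contain complementary literals d and ¬d.
Resolution eliminates this pair and disjoins the remaining literals (merging duplicates).

((¬b ∨ r) ∨ ¬u)


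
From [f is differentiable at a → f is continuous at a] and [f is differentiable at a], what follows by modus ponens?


Modus ponens: from (P → Q) and P, infer Q.
P = 'f is differentiable at a' is asserted, and P → Q holds, so Q follows.

f is continuous at a.


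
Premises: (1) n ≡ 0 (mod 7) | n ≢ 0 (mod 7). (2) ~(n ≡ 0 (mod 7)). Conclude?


Disjunctive syllogism: from (P ∨ Q) and ¬P, infer Q.
One disjunct, 'n ≡ 0 (mod 7)', is ruled out; the other must hold.

n ≢ 0 (mod 7)


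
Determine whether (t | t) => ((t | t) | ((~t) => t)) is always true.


Build the truth table over {t}:
t | φ
-----
False | True
True | True
Every row evaluates to true.

Yes, it is a tautology.


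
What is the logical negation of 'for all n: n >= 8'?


¬(for all x: φ) = there exists x: ¬φ, and ¬(there exists x: φ) = for all x: ¬φ.
Apply to the universal statement.

there exists n: NOT(n >= 8)


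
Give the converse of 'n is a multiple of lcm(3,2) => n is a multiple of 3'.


The converse of (P → Q) is (Q → P). It is not in general equivalent to the original.
Here P = 'n is a multiple of lcm(3,2)' and Q = 'n is a multiple of 3'.

If n is a multiple of 3, then n is a multiple of lcm(3,2).


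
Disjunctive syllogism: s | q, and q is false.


Disjunctive syllogism: from (P ∨ Q) and ¬P, infer Q.
One disjunct, 'q', is ruled out; the other must hold.

s


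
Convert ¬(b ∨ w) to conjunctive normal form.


Step 1: Apply De Morgan: ¬(b ∨ w) = ¬b ∧ ¬w.

(¬b) ∧ (¬w)


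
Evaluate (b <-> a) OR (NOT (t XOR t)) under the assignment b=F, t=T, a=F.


Substitute b=F, t=T, a=F:
b <-> a = F <-> F = T
t XOR t = T XOR T = F
NOT (t XOR t) = T
(b <-> a) OR (NOT (t XOR t)) = T OR T = T

T


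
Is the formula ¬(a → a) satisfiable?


Check all 2 assignments over {a}:
a | φ
-----
F | F
T | F
No assignment makes the formula true.

Unsatisfiable.


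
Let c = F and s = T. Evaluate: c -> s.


Implication is false only when antecedent is true and consequent is false.
Substitute: c=F, s=T.
F -> T evaluates to T.

T


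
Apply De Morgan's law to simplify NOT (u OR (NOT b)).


De Morgan: the negation of a disjunction is the conjunction of the negations.
Distribute NOT across OR, flipping it to AND, and negate each literal.

(NOT u) AND b


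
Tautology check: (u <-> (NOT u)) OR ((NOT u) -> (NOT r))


Build the truth table over {r, u}:
r | u | φ
---------
F | F | T
T | F | F
F | T | T
T | T | T
Counterexample at row 2: with r=T, u=F, the formula is F.

No, it is not a tautology.


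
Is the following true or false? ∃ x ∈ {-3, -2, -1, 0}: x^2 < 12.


Evaluate the predicate on each element: -3:T, -2:T, -1:T, 0:T.
Witness x = -3 satisfies the predicate.

T


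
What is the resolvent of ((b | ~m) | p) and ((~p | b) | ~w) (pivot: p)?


The clauses contain complementary literals p and ~p.
Resolution eliminates this pair and disjoins the remaining literals (merging duplicates).

((~m | b) | ~w)


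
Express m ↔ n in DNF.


Step 1: m ↔ n is true exactly when both agree: (m ∧ n) ∨ (¬m ∧ ¬n).

(m ∧ n) ∨ ((¬m) ∧ (¬n))


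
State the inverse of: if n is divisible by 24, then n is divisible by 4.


The inverse of (P → Q) is (¬P → ¬Q). It is equivalent to the converse, not to the original.
Here P = 'n is divisible by 24' and Q = 'n is divisible by 4'.

If not (n is divisible by 24), then not (n is divisible by 4).


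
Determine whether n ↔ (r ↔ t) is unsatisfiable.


Truth table over {n, r, t}:
n | r | t | φ
-------------
F | F | F | F
T | F | F | T
F | T | F | T
T | T | F | F
F | F | T | T
T | F | T | F
F | T | T | F
T | T | T | T
Satisfying assignment at row 2: n=T, r=F, t=F gives T.

No, it is not a contradiction.


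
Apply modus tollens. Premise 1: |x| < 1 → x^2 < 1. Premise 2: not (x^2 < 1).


Modus tollens: from (P → Q) and ¬Q, infer ¬P.
Q = 'x^2 < 1' is denied; since P → Q, P must also fail.

Not (|x| < 1).


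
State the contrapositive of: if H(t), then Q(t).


The contrapositive of (P → Q) is (¬Q → ¬P); it is logically equivalent to the original.
Here P = 'H(t)' and Q = 'Q(t)'.

If not (Q(t)), then not (H(t)).


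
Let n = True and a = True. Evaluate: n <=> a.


Biconditional is true when both operands have the same truth value.
Substitute: n=True, a=True.
True <=> True evaluates to True.

True


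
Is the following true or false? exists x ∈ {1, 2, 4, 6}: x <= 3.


Evaluate the predicate on each element: 1:True, 2:True, 4:False, 6:False.
Witness x = 1 satisfies the predicate.

True


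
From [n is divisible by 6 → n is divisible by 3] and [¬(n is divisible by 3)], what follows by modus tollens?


Modus tollens: from (P → Q) and ¬Q, infer ¬P.
Q = 'n is divisible by 3' is denied; since P → Q, P must also fail.

Not (n is divisible by 6).


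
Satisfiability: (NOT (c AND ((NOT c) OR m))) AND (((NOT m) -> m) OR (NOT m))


Search for a satisfying assignment over {c, m}.
Try c=F, m=F: the formula evaluates to T.
A satisfying assignment exists.

Satisfiable.


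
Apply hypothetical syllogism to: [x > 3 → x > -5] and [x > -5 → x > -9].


Hypothetical syllogism: from (P → Q) and (Q → R), infer (P → R).
Chain the two implications through the shared middle term 'x > -5'.

x > 3 → x > -9


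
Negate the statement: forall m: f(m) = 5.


¬(forall x: φ) = exists x: ¬φ, and ¬(exists x: φ) = forall x: ¬φ.
Apply to the universal statement.

exists m: ~(f(m) = 5)


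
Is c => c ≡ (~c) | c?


Compare truth tables:
c | φ | ψ
---------
False | True | True
True | True | True
The columns φ and ψ agree on every row.

Yes, they are logically equivalent.


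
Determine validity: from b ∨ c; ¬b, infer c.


This matches the form of disjunctive syllogism: the conclusion follows in every model of the premises.

Valid.


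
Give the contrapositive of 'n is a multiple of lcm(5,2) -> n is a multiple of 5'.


The contrapositive of (P → Q) is (¬Q → ¬P); it is logically equivalent to the original.
Here P = 'n is a multiple of lcm(5,2)' and Q = 'n is a multiple of 5'.

If not (n is a multiple of 5), then not (n is a multiple of lcm(5,2)).


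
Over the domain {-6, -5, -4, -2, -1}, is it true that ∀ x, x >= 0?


Evaluate the predicate on each element: -6:F, -5:F, -4:F, -2:F, -1:F.
Counterexample x = -6 fails the predicate.

F


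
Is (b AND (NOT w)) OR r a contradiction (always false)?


Truth table over {b, r, w}:
b | r | w | φ
-------------
F | F | F | F
T | F | F | T
F | T | F | T
T | T | F | T
F | F | T | F
T | F | T | F
F | T | T | T
T | T | T | T
Satisfying assignment at row 2: b=T, r=F, w=F gives T.

No, it is not a contradiction.


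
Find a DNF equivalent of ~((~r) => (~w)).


Step 1: Rewrite implication then negate: ¬(¬(¬r) ∨ (¬w)) = (¬r) ∧ ¬(¬w).
Step 2: Eliminate any double negations (¬¬X = X).

(~r) & w


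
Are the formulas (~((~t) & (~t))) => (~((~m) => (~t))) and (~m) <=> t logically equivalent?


Compare truth tables:
m | t | φ | ψ
-------------
False | False | True | False
True | False | True | True
False | True | True | True
True | True | False | False
They differ at row 1 (m=False, t=False): φ=True but ψ=False.

No, they are not logically equivalent.


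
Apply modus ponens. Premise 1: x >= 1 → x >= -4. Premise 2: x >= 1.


Modus ponens: from (P → Q) and P, infer Q.
P = 'x >= 1' is asserted, and P → Q holds, so Q follows.

x >= -4.


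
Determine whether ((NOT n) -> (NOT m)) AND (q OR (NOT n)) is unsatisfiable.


Truth table over {m, n, q}:
m | n | q | φ
-------------
F | F | F | T
T | F | F | F
F | T | F | F
T | T | F | F
F | F | T | T
T | F | T | F
F | T | T | T
T | T | T | T
Satisfying assignment at row 1: m=F, n=F, q=F gives T.

No, it is not a contradiction.


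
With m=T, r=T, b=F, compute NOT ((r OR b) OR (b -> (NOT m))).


Substitute m=T, r=T, b=F:
r OR b = T OR F = T
NOT m = F
b -> (NOT m) = F -> F = T
(r OR b) OR (b -> (NOT m)) = T OR T = T
NOT ((r OR b) OR (b -> (NOT m))) = F

F


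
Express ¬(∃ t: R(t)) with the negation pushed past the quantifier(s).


¬(∀ x: φ) = ∃ x: ¬φ, and ¬(∃ x: φ) = ∀ x: ¬φ.
Apply to the existential statement.

∀ t: ¬(R(t))


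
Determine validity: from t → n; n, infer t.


This is affirming the consequent (fallacy). There exist truth assignments where the premises are all true but the conclusion is false.

Invalid.


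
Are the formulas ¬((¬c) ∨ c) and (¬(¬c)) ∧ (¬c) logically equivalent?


Compare truth tables:
c | φ | ψ
---------
F | F | F
T | F | F
The columns φ and ψ agree on every row.

Yes, they are logically equivalent.


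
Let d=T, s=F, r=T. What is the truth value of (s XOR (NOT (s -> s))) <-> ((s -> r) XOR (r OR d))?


Substitute d=T, s=F, r=T:
s -> s = F -> F = T
NOT (s -> s) = F
s XOR (NOT (s -> s)) = F XOR F = F
s -> r = F -> T = T
r OR d = T OR T = T
(s -> r) XOR (r OR d) = T XOR T = F
(s XOR (NOT (s -> s))) <-> ((s -> r) XOR (r OR d)) = F <-> F = T

T


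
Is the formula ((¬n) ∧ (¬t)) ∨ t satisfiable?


Search for a satisfying assignment over {n, t}.
Try n=F, t=F: the formula evaluates to T.
A satisfying assignment exists.

Satisfiable.


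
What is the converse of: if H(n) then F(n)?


The converse of (P → Q) is (Q → P). It is not in general equivalent to the original.
Here P = 'H(n)' and Q = 'F(n)'.

If F(n), then H(n).


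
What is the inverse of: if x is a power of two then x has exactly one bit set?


The inverse of (P → Q) is (¬P → ¬Q). It is equivalent to the converse, not to the original.
Here P = 'x is a power of two' and Q = 'x has exactly one bit set'.

If not (x is a power of two), then not (x has exactly one bit set).


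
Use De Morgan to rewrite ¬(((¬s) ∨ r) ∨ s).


De Morgan: the negation of a disjunction is the conjunction of the negations.
Distribute ¬ across ∨, flipping it to ∧, and negate each literal.

(s ∧ (¬r)) ∧ (¬s)


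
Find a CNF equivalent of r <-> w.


Step 1: Rewrite r ↔ w as (r → w) ∧ (w → r).
Step 2: Rewrite each implication as a disjunction.

((NOT r) OR w) AND ((NOT w) OR r)


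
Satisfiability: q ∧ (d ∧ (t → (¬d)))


Search for a satisfying assignment over {d, q, t}.
Try d=T, q=T, t=F: the formula evaluates to T.
A satisfying assignment exists.

Satisfiable.


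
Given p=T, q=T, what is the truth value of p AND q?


Conjunction is true only when both operands are true.
Substitute: p=T, q=T.
T AND T evaluates to T.

T


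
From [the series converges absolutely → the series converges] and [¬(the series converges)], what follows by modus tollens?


Modus tollens: from (P → Q) and ¬Q, infer ¬P.
Q = 'the series converges' is denied; since P → Q, P must also fail.

Not (the series converges absolutely).


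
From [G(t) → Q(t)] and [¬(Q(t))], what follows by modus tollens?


Modus tollens: from (P → Q) and ¬Q, infer ¬P.
Q = 'Q(t)' is denied; since P → Q, P must also fail.

Not (G(t)).


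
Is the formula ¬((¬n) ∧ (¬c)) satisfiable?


Search for a satisfying assignment over {c, n}.
Try c=T, n=F: the formula evaluates to T.
A satisfying assignment exists.

Satisfiable.


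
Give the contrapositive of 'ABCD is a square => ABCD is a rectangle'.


The contrapositive of (P → Q) is (¬Q → ¬P); it is logically equivalent to the original.
Here P = 'ABCD is a square' and Q = 'ABCD is a rectangle'.

If not (ABCD is a rectangle), then not (ABCD is a square).


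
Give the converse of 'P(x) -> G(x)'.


The converse of (P → Q) is (Q → P). It is not in general equivalent to the original.
Here P = 'P(x)' and Q = 'G(x)'.

If G(x), then P(x).


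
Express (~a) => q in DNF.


Step 1: Rewrite (¬a) → q as ¬(¬a) ∨ q.
Step 2: Eliminate any double negations (¬¬X = X).

a | q


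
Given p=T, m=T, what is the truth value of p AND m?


Conjunction is true only when both operands are true.
Substitute: p=T, m=T.
T AND T evaluates to T.

T


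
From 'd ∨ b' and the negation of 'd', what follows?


Disjunctive syllogism: from (P ∨ Q) and ¬P, infer Q.
One disjunct, 'd', is ruled out; the other must hold.

b


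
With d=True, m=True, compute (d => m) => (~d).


Substitute d=True, m=True:
d => m = True => True = True
~d = False
(d => m) => (~d) = True => False = False

False


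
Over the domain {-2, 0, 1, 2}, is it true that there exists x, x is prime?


Evaluate the predicate on each element: -2:F, 0:F, 1:F, 2:T.
Witness x = 2 satisfies the predicate.

T


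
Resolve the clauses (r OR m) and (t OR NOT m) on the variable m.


The clauses contain complementary literals m and NOTm.
Resolution eliminates this pair and disjoins the remaining literals (merging duplicates).

(r OR t)


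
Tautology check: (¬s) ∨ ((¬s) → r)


Build the truth table over {r, s}:
r | s | φ
---------
F | F | T
T | F | T
F | T | T
T | T | T
Every row evaluates to true.

Yes, it is a tautology.


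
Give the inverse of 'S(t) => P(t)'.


The inverse of (P → Q) is (¬P → ¬Q). It is equivalent to the converse, not to the original.
Here P = 'S(t)' and Q = 'P(t)'.

If not (S(t)), then not (P(t)).


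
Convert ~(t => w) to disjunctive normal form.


Step 1: Rewrite implication then negate: ¬(¬t ∨ w) = t ∧ ¬w.

t & (~w)


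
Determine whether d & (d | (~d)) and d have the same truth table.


Compare truth tables:
d | φ | ψ
---------
False | False | False
True | True | True
The columns φ and ψ agree on every row.

Yes, they are logically equivalent.


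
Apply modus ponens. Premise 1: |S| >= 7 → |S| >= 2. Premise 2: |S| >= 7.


Modus ponens: from (P → Q) and P, infer Q.
P = '|S| >= 7' is asserted, and P → Q holds, so Q follows.

|S| >= 2.


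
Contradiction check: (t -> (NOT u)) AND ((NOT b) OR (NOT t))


Truth table over {b, t, u}:
b | t | u | φ
-------------
F | F | F | T
T | F | F | T
F | T | F | T
T | T | F | F
F | F | T | T
T | F | T | T
F | T | T | F
T | T | T | F
Satisfying assignment at row 1: b=F, t=F, u=F gives T.

No, it is not a contradiction.


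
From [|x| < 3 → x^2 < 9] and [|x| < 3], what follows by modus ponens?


Modus ponens: from (P → Q) and P, infer Q.
P = '|x| < 3' is asserted, and P → Q holds, so Q follows.

x^2 < 9.


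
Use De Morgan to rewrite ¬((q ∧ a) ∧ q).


De Morgan: the negation of a conjunction is the disjunction of the negations.
Distribute ¬ across ∧, flipping it to ∨, and negate each literal.

((¬q) ∨ (¬a)) ∨ (¬q)


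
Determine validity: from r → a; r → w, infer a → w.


This is (no valid rule). There exist truth assignments where the premises are all true but the conclusion is false.

Invalid.


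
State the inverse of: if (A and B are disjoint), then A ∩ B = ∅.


The inverse of (P → Q) is (¬P → ¬Q). It is equivalent to the converse, not to the original.
Here P = '(A and B are disjoint)' and Q = 'A ∩ B = ∅'.

If not ((A and B are disjoint)), then not (A ∩ B = ∅).


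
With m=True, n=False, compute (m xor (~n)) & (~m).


Substitute m=True, n=False:
~n = True
m xor (~n) = True xor True = False
~m = False
(m xor (~n)) & (~m) = False & False = False

False


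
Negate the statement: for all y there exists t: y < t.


Negation flips each quantifier (∀↔∃) and negates the inner predicate.
¬(for all y there exists t: φ) = there exists y for all t: ¬φ.

there exists y for all t: NOT(y < t)


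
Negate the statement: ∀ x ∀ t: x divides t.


Negation flips each quantifier (∀↔∃) and negates the inner predicate.
¬(∀ x ∀ t: φ) = ∃ x ∃ t: ¬φ.

∃ x ∃ t: ¬(x divides t)


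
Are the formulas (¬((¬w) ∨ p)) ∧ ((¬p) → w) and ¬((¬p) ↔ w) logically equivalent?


Compare truth tables:
p | w | φ | ψ
-------------
F | F | F | T
T | F | F | F
F | T | T | F
T | T | F | T
They differ at row 1 (p=F, w=F): φ=F but ψ=T.

No, they are not logically equivalent.


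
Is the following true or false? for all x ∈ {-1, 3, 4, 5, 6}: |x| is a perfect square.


Evaluate the predicate on each element: -1:T, 3:F, 4:T, 5:F, 6:F.
Counterexample x = 3 fails the predicate.

F


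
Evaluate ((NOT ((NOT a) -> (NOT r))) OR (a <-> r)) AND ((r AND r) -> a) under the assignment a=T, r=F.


Substitute a=T, r=F:
NOT a = F
NOT r = T
(NOT a) -> (NOT r) = F -> T = T
NOT ((NOT a) -> (NOT r)) = F
a <-> r = T <-> F = F
(NOT ((NOT a) -> (NOT r))) OR (a <-> r) = F OR F = F
r AND r = F AND F = F
(r AND r) -> a = F -> T = T
((NOT ((NOT a) -> (NOT r))) OR (a <-> r)) AND ((r AND r) -> a) = F AND T = F

F


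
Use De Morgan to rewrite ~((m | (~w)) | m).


De Morgan: the negation of a disjunction is the conjunction of the negations.
Distribute ~ across |, flipping it to &, and negate each literal.

((~m) & w) & (~m)


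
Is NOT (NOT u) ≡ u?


Compare truth tables:
u | φ | ψ
---------
F | F | F
T | T | T
The columns φ and ψ agree on every row.

Yes, they are logically equivalent.


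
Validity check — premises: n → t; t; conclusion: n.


This is affirming the consequent (fallacy). There exist truth assignments where the premises are all true but the conclusion is false.

Invalid.


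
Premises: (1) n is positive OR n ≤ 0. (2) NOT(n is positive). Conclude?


Disjunctive syllogism: from (P ∨ Q) and ¬P, infer Q.
One disjunct, 'n is positive', is ruled out; the other must hold.

n ≤ 0


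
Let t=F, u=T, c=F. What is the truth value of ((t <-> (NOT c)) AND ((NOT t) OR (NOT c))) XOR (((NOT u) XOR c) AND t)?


Substitute t=F, u=T, c=F:
NOT c = T
t <-> (NOT c) = F <-> T = F
NOT t = T
NOT c = T
(NOT t) OR (NOT c) = T OR T = T
(t <-> (NOT c)) AND ((NOT t) OR (NOT c)) = F AND T = F
NOT u = F
(NOT u) XOR c = F XOR F = F
((NOT u) XOR c) AND t = F AND F = F
((t <-> (NOT c)) AND ((NOT t) OR (NOT c))) XOR (((NOT u) XOR c) AND t) = F XOR F = F

F


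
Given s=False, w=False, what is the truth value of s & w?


Conjunction is true only when both operands are true.
Substitute: s=False, w=False.
False & False evaluates to False.

False


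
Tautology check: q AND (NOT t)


Build the truth table over {q, t}:
q | t | φ
---------
F | F | F
T | F | T
F | T | F
T | T | F
Counterexample at row 1: with q=F, t=F, the formula is F.

No, it is not a tautology.


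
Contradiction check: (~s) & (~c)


Truth table over {c, s}:
c | s | φ
---------
False | False | True
True | False | False
False | True | False
True | True | False
Satisfying assignment at row 1: c=False, s=False gives True.

No, it is not a contradiction.


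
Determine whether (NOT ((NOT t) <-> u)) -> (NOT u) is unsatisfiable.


Truth table over {t, u}:
t | u | φ
---------
F | F | T
T | F | T
F | T | T
T | T | F
Satisfying assignment at row 1: t=F, u=F gives T.

No, it is not a contradiction.


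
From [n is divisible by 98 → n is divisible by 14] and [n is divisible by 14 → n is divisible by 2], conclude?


Hypothetical syllogism: from (P → Q) and (Q → R), infer (P → R).
Chain the two implications through the shared middle term 'n is divisible by 14'.

n is divisible by 98 → n is divisible by 2


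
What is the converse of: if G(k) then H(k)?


The converse of (P → Q) is (Q → P). It is not in general equivalent to the original.
Here P = 'G(k)' and Q = 'H(k)'.

If H(k), then G(k).


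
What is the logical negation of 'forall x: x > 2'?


¬(forall x: φ) = exists x: ¬φ, and ¬(exists x: φ) = forall x: ¬φ.
Apply to the universal statement.

exists x: ~(x > 2)


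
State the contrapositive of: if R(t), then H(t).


The contrapositive of (P → Q) is (¬Q → ¬P); it is logically equivalent to the original.
Here P = 'R(t)' and Q = 'H(t)'.

If not (H(t)), then not (R(t)).


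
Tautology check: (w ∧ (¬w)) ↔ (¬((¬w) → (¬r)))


Build the truth table over {r, w}:
r | w | φ
---------
F | F | T
T | F | F
F | T | T
T | T | T
Counterexample at row 2: with r=T, w=F, the formula is F.

No, it is not a tautology.


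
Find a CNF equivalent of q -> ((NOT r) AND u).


Step 1: Rewrite q → ((¬r) ∧ u) as ¬q ∨ ((¬r) ∧ u).
Step 2: Distribute ∨ over ∧.

((NOT q) OR (NOT r)) AND ((NOT q) OR u)


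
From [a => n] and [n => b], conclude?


Hypothetical syllogism: from (P → Q) and (Q → R), infer (P → R).
Chain the two implications through the shared middle term 'n'.

a => b


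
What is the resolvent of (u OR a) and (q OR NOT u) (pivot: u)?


The clauses contain complementary literals u and NOTu.
Resolution eliminates this pair and disjoins the remaining literals (merging duplicates).

(a OR q)


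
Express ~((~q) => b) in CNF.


Step 1: Rewrite (¬q) → b as ¬(¬q) ∨ b.
Step 2: Negate: ¬(¬(¬q) ∨ b) = (¬q) ∧ ¬b (De Morgan + double negation).

(~q) & (~b)


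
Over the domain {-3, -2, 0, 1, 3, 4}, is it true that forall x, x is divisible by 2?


Evaluate the predicate on each element: -3:False, -2:True, 0:True, 1:False, 3:False, 4:True.
Counterexample x = -3 fails the predicate.

False


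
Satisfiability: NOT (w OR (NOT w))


Check all 2 assignments over {w}:
w | φ
-----
F | F
T | F
No assignment makes the formula true.

Unsatisfiable.


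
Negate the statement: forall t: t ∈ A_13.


¬(forall x: φ) = exists x: ¬φ, and ¬(exists x: φ) = forall x: ¬φ.
Apply to the universal statement.

exists t: ~(t ∈ A_13)


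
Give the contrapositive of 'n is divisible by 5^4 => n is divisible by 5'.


The contrapositive of (P → Q) is (¬Q → ¬P); it is logically equivalent to the original.
Here P = 'n is divisible by 5^4' and Q = 'n is divisible by 5'.

If not (n is divisible by 5), then not (n is divisible by 5^4).


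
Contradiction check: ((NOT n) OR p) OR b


Truth table over {b, n, p}:
b | n | p | φ
-------------
F | F | F | T
T | F | F | T
F | T | F | F
T | T | F | T
F | F | T | T
T | F | T | T
F | T | T | T
T | T | T | T
Satisfying assignment at row 1: b=F, n=F, p=F gives T.

No, it is not a contradiction.


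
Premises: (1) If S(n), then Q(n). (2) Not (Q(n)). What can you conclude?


Modus tollens: from (P → Q) and ¬Q, infer ¬P.
Q = 'Q(n)' is denied; since P → Q, P must also fail.

Not (S(n)).


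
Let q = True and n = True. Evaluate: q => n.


Implication is false only when antecedent is true and consequent is false.
Substitute: q=True, n=True.
True => True evaluates to True.

True


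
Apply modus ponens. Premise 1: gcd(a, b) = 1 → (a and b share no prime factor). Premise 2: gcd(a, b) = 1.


Modus ponens: from (P → Q) and P, infer Q.
P = 'gcd(a, b) = 1' is asserted, and P → Q holds, so Q follows.

(a and b share no prime factor).


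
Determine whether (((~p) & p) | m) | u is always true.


Build the truth table over {m, p, u}:
m | p | u | φ
-------------
False | False | False | False
True | False | False | True
False | True | False | False
True | True | False | True
False | False | True | True
True | False | True | True
False | True | True | True
True | True | True | True
Counterexample at row 1: with m=False, p=False, u=False, the formula is False.

No, it is not a tautology.


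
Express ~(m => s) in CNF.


Step 1: Rewrite m → s as ¬m ∨ s.
Step 2: Negate: ¬(¬m ∨ s) = m ∧ ¬s (De Morgan + double negation).

m & (~s)


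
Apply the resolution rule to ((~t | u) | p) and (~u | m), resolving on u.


The clauses contain complementary literals u and ~u.
Resolution eliminates this pair and disjoins the remaining literals (merging duplicates).

((p | ~t) | m)


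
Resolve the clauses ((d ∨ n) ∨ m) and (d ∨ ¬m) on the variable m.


The clauses contain complementary literals m and ¬m.
Resolution eliminates this pair and disjoins the remaining literals (merging duplicates).

(n ∨ d)


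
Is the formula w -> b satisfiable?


Search for a satisfying assignment over {b, w}.
Try b=F, w=F: the formula evaluates to T.
A satisfying assignment exists.

Satisfiable.


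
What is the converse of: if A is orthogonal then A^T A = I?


The converse of (P → Q) is (Q → P). It is not in general equivalent to the original.
Here P = 'A is orthogonal' and Q = 'A^T A = I'.

If A^T A = I, then A is orthogonal.


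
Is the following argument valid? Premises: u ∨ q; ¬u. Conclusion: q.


This matches the form of disjunctive syllogism: the conclusion follows in every model of the premises.

Valid.


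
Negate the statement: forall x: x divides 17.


¬(forall x: φ) = exists x: ¬φ, and ¬(exists x: φ) = forall x: ¬φ.
Apply to the universal statement.

exists x: ~(x divides 17)


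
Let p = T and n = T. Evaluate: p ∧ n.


Conjunction is true only when both operands are true.
Substitute: p=T, n=T.
T ∧ T evaluates to T.

T


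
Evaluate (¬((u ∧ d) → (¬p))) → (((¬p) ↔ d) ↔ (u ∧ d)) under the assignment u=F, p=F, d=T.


Substitute u=F, p=F, d=T:
u ∧ d = F ∧ T = F
¬p = T
(u ∧ d) → (¬p) = F → T = T
¬((u ∧ d) → (¬p)) = F
¬p = T
(¬p) ↔ d = T ↔ T = T
u ∧ d = F ∧ T = F
((¬p) ↔ d) ↔ (u ∧ d) = T ↔ F = F
(¬((u ∧ d) → (¬p))) → (((¬p) ↔ d) ↔ (u ∧ d)) = F → F = T

T


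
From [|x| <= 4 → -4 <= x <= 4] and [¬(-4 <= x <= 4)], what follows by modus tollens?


Modus tollens: from (P → Q) and ¬Q, infer ¬P.
Q = '-4 <= x <= 4' is denied; since P → Q, P must also fail.

Not (|x| <= 4).


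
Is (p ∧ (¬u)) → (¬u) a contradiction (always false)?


Truth table over {p, u}:
p | u | φ
---------
F | F | T
T | F | T
F | T | T
T | T | T
Satisfying assignment at row 1: p=F, u=F gives T.

No, it is not a contradiction.


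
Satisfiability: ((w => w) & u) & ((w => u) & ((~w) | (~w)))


Search for a satisfying assignment over {u, w}.
Try u=True, w=False: the formula evaluates to True.
A satisfying assignment exists.

Satisfiable.


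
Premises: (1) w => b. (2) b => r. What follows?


Hypothetical syllogism: from (P → Q) and (Q → R), infer (P → R).
Chain the two implications through the shared middle term 'b'.

w => r


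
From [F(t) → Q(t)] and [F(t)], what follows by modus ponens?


Modus ponens: from (P → Q) and P, infer Q.
P = 'F(t)' is asserted, and P → Q holds, so Q follows.

Q(t).


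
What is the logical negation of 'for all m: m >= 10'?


¬(for all x: φ) = there exists x: ¬φ, and ¬(there exists x: φ) = for all x: ¬φ.
Apply to the universal statement.

there exists m: NOT(m >= 10)


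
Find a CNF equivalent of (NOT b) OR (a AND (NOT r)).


Step 1: Distribute ∨ over ∧: (¬b) ∨ (a ∧ (¬r)) = ((¬b) ∨ a) ∧ ((¬b) ∨ (¬r)).

((NOT b) OR a) AND ((NOT b) OR (NOT r))


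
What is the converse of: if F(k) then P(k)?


The converse of (P → Q) is (Q → P). It is not in general equivalent to the original.
Here P = 'F(k)' and Q = 'P(k)'.

If P(k), then F(k).


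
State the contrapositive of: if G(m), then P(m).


The contrapositive of (P → Q) is (¬Q → ¬P); it is logically equivalent to the original.
Here P = 'G(m)' and Q = 'P(m)'.

If not (P(m)), then not (G(m)).


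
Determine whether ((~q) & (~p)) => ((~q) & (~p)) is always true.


Build the truth table over {p, q}:
p | q | φ
---------
False | False | True
True | False | True
False | True | True
True | True | True
Every row evaluates to true.

Yes, it is a tautology.


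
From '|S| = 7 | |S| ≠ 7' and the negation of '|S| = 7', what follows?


Disjunctive syllogism: from (P ∨ Q) and ¬P, infer Q.
One disjunct, '|S| = 7', is ruled out; the other must hold.

|S| ≠ 7


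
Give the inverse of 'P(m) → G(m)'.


The inverse of (P → Q) is (¬P → ¬Q). It is equivalent to the converse, not to the original.
Here P = 'P(m)' and Q = 'G(m)'.

If not (P(m)), then not (G(m)).


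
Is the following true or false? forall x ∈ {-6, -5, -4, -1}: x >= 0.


Evaluate the predicate on each element: -6:False, -5:False, -4:False, -1:False.
Counterexample x = -6 fails the predicate.

False


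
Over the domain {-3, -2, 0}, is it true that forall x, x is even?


Evaluate the predicate on each element: -3:False, -2:True, 0:True.
Counterexample x = -3 fails the predicate.

False


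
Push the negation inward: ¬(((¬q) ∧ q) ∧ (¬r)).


De Morgan: the negation of a conjunction is the disjunction of the negations.
Distribute ¬ across ∧, flipping it to ∨, and negate each literal.

(q ∨ (¬q)) ∨ r


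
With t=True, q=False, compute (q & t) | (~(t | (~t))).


Substitute t=True, q=False:
q & t = False & True = False
~t = False
t | (~t) = True | False = True
~(t | (~t)) = False
(q & t) | (~(t | (~t))) = False | False = False

False


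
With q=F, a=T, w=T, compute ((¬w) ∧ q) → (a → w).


Substitute q=F, a=T, w=T:
¬w = F
(¬w) ∧ q = F ∧ F = F
a → w = T → T = T
((¬w) ∧ q) → (a → w) = F → T = T

T


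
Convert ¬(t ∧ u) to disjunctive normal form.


Step 1: Apply De Morgan: ¬(t ∧ u) = ¬t ∨ ¬u.

(¬t) ∨ (¬u)


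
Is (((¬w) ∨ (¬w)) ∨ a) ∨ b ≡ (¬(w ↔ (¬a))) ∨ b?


Compare truth tables:
a | b | w | φ | ψ
-----------------
F | F | F | T | T
T | F | F | T | F
F | T | F | T | T
T | T | F | T | T
F | F | T | F | F
T | F | T | T | T
F | T | T | T | T
T | T | T | T | T
They differ at row 2 (a=T, b=F, w=F): φ=T but ψ=F.

No, they are not logically equivalent.


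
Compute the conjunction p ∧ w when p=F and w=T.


Conjunction is true only when both operands are true.
Substitute: p=F, w=T.
F ∧ T evaluates to F.

F


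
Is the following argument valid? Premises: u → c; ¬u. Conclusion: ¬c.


This is denying the antecedent (fallacy). There exist truth assignments where the premises are all true but the conclusion is false.

Invalid.


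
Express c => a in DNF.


Step 1: Rewrite c → a as ¬c ∨ a.

(~c) | a


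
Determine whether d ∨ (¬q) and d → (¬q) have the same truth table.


Compare truth tables:
d | q | φ | ψ
-------------
F | F | T | T
T | F | T | T
F | T | F | T
T | T | T | F
They differ at row 3 (d=F, q=T): φ=F but ψ=T.

No, they are not logically equivalent.


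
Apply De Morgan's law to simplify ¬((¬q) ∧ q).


De Morgan: the negation of a conjunction is the disjunction of the negations.
Distribute ¬ across ∧, flipping it to ∨, and negate each literal.

q ∨ (¬q)


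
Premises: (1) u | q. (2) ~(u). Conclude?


Disjunctive syllogism: from (P ∨ Q) and ¬P, infer Q.
One disjunct, 'u', is ruled out; the other must hold.

q


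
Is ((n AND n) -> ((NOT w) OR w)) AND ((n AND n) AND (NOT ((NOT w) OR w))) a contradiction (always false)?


Truth table over {n, w}:
n | w | φ
---------
F | F | F
T | F | F
F | T | F
T | T | F
Every row is false.

Yes, it is a contradiction.


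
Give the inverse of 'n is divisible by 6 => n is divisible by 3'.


The inverse of (P → Q) is (¬P → ¬Q). It is equivalent to the converse, not to the original.
Here P = 'n is divisible by 6' and Q = 'n is divisible by 3'.

If not (n is divisible by 6), then not (n is divisible by 3).


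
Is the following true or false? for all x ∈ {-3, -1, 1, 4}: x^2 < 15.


Evaluate the predicate on each element: -3:T, -1:T, 1:T, 4:F.
Counterexample x = 4 fails the predicate.

F


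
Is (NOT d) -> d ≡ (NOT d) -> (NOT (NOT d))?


Compare truth tables:
d | φ | ψ
---------
F | F | F
T | T | T
The columns φ and ψ agree on every row.

Yes, they are logically equivalent.


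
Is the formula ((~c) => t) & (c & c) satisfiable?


Search for a satisfying assignment over {c, t}.
Try c=True, t=False: the formula evaluates to True.
A satisfying assignment exists.

Satisfiable.


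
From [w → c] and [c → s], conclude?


Hypothetical syllogism: from (P → Q) and (Q → R), infer (P → R).
Chain the two implications through the shared middle term 'c'.

w → s


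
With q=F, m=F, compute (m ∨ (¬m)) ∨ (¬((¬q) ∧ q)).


Substitute q=F, m=F:
¬m = T
m ∨ (¬m) = F ∨ T = T
¬q = T
(¬q) ∧ q = T ∧ F = F
¬((¬q) ∧ q) = T
(m ∨ (¬m)) ∨ (¬((¬q) ∧ q)) = T ∨ T = T

T


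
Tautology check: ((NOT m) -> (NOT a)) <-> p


Build the truth table over {a, m, p}:
a | m | p | φ
-------------
F | F | F | F
T | F | F | T
F | T | F | F
T | T | F | F
F | F | T | T
T | F | T | F
F | T | T | T
T | T | T | T
Counterexample at row 1: with a=F, m=F, p=F, the formula is F.

No, it is not a tautology.


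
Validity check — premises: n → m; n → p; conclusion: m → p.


This is (no valid rule). There exist truth assignments where the premises are all true but the conclusion is false.

Invalid.


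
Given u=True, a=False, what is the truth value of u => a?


Implication is false only when antecedent is true and consequent is false.
Substitute: u=True, a=False.
True => False evaluates to False.

False


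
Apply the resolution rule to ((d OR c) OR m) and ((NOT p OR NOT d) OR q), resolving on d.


The clauses contain complementary literals d and NOTd.
Resolution eliminates this pair and disjoins the remaining literals (merging duplicates).

(((m OR c) OR q) OR NOT p)


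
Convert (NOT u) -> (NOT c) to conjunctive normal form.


Step 1: Rewrite (¬u) → (¬c) as ¬(¬u) ∨ (¬c).
Step 2: Eliminate any double negations (¬¬X = X).

u OR (NOT c)


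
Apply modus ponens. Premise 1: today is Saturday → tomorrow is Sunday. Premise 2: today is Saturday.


Modus ponens: from (P → Q) and P, infer Q.
P = 'today is Saturday' is asserted, and P → Q holds, so Q follows.

tomorrow is Sunday.


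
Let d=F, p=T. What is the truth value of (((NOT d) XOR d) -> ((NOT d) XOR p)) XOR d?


Substitute d=F, p=T:
NOT d = T
(NOT d) XOR d = T XOR F = T
NOT d = T
(NOT d) XOR p = T XOR T = F
((NOT d) XOR d) -> ((NOT d) XOR p) = T -> F = F
(((NOT d) XOR d) -> ((NOT d) XOR p)) XOR d = F XOR F = F

F


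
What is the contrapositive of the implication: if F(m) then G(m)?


The contrapositive of (P → Q) is (¬Q → ¬P); it is logically equivalent to the original.
Here P = 'F(m)' and Q = 'G(m)'.

If not (G(m)), then not (F(m)).


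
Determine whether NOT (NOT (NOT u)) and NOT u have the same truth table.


Compare truth tables:
u | φ | ψ
---------
F | T | T
T | F | F
The columns φ and ψ agree on every row.

Yes, they are logically equivalent.


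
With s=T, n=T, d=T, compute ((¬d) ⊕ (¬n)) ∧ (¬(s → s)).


Substitute s=T, n=T, d=T:
¬d = F
¬n = F
(¬d) ⊕ (¬n) = F ⊕ F = F
s → s = T → T = T
¬(s → s) = F
((¬d) ⊕ (¬n)) ∧ (¬(s → s)) = F ∧ F = F

F


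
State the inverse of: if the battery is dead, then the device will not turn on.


The inverse of (P → Q) is (¬P → ¬Q). It is equivalent to the converse, not to the original.
Here P = 'the battery is dead' and Q = 'the device will not turn on'.

If not (the battery is dead), then not (the device will not turn on).


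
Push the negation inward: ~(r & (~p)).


De Morgan: the negation of a conjunction is the disjunction of the negations.
Distribute ~ across &, flipping it to |, and negate each literal.

(~r) | p


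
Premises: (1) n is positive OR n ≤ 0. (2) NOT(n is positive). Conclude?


Disjunctive syllogism: from (P ∨ Q) and ¬P, infer Q.
One disjunct, 'n is positive', is ruled out; the other must hold.

n ≤ 0


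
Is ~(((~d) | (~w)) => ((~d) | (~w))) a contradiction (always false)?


Truth table over {d, w}:
d | w | φ
---------
False | False | False
True | False | False
False | True | False
True | True | False
Every row is false.

Yes, it is a contradiction.


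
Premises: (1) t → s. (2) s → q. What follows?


Hypothetical syllogism: from (P → Q) and (Q → R), infer (P → R).
Chain the two implications through the shared middle term 's'.

t → q


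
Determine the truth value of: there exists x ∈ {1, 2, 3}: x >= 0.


Evaluate the predicate on each element: 1:T, 2:T, 3:T.
Witness x = 1 satisfies the predicate.

T


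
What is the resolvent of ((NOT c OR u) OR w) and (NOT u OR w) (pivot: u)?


The clauses contain complementary literals u and NOTu.
Resolution eliminates this pair and disjoins the remaining literals (merging duplicates).

(w OR NOT c)


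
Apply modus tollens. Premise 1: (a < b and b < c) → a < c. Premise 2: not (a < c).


Modus tollens: from (P → Q) and ¬Q, infer ¬P.
Q = 'a < c' is denied; since P → Q, P must also fail.

Not ((a < b and b < c)).


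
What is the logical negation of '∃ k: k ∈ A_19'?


¬(∀ x: φ) = ∃ x: ¬φ, and ¬(∃ x: φ) = ∀ x: ¬φ.
Apply to the existential statement.

∀ k: ¬(k ∈ A_19)


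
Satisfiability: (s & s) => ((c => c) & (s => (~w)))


Search for a satisfying assignment over {c, s, w}.
Try c=False, s=False, w=False: the formula evaluates to True.
A satisfying assignment exists.

Satisfiable.


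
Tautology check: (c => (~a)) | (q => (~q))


Build the truth table over {a, c, q}:
a | c | q | φ
-------------
False | False | False | True
True | False | False | True
False | True | False | True
True | True | False | True
False | False | True | True
True | False | True | True
False | True | True | True
True | True | True | False
Counterexample at row 8: with a=True, c=True, q=True, the formula is False.

No, it is not a tautology.


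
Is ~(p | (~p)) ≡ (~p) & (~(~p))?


Compare truth tables:
p | φ | ψ
---------
False | False | False
True | False | False
The columns φ and ψ agree on every row.

Yes, they are logically equivalent.


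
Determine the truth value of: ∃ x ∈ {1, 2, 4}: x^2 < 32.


Evaluate the predicate on each element: 1:T, 2:T, 4:T.
Witness x = 1 satisfies the predicate.

T


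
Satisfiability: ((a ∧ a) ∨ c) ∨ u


Search for a satisfying assignment over {a, c, u}.
Try a=T, c=F, u=F: the formula evaluates to T.
A satisfying assignment exists.

Satisfiable.


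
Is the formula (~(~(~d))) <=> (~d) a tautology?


Build the truth table over {d}:
d | φ
-----
False | True
True | True
Every row evaluates to true.

Yes, it is a tautology.


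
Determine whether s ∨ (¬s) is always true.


Build the truth table over {s}:
s | φ
-----
F | T
T | T
Every row evaluates to true.

Yes, it is a tautology.


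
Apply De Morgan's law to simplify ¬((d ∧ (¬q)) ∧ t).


De Morgan: the negation of a conjunction is the disjunction of the negations.
Distribute ¬ across ∧, flipping it to ∨, and negate each literal.

((¬d) ∨ q) ∨ (¬t)
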